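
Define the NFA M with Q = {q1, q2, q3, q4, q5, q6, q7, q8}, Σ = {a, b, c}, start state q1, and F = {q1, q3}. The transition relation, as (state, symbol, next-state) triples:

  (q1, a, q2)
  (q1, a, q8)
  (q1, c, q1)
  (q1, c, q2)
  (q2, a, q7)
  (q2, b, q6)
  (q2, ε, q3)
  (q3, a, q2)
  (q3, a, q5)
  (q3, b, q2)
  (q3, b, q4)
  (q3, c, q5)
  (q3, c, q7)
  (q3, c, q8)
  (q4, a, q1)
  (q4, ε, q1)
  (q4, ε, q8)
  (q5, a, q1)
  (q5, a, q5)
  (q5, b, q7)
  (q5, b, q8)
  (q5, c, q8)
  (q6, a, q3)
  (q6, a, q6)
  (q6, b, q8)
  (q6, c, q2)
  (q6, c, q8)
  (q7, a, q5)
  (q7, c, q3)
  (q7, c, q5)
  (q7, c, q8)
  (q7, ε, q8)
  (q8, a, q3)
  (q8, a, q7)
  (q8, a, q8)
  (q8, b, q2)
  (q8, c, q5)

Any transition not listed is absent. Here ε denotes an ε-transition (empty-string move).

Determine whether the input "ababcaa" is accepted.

Yes

Start in {q1}.
Read 'a': q1→{q2, q8}; union {q2, q8}; ε-closure = {q2, q3, q8}.
Read 'b': q2→{q6}, q3→{q2, q4}, q8→{q2}; union {q2, q4, q6}; ε-closure = {q1, q2, q3, q4, q6, q8}.
Read 'a': q1→{q2, q8}, q2→{q7}, q3→{q2, q5}, q4→{q1}, q6→{q3, q6}, q8→{q3, q7, q8}; now {q1, q2, q3, q5, q6, q7, q8}.
Read 'b': q1→∅, q2→{q6}, q3→{q2, q4}, q5→{q7, q8}, q6→{q8}, q7→∅, q8→{q2}; union {q2, q4, q6, q7, q8}; ε-closure = {q1, q2, q3, q4, q6, q7, q8}.
Read 'c': q1→{q1, q2}, q2→∅, q3→{q5, q7, q8}, q4→∅, q6→{q2, q8}, q7→{q3, q5, q8}, q8→{q5}; now {q1, q2, q3, q5, q7, q8}.
Read 'a': q1→{q2, q8}, q2→{q7}, q3→{q2, q5}, q5→{q1, q5}, q7→{q5}, q8→{q3, q7, q8}; now {q1, q2, q3, q5, q7, q8}.
Read 'a': q1→{q2, q8}, q2→{q7}, q3→{q2, q5}, q5→{q1, q5}, q7→{q5}, q8→{q3, q7, q8}; now {q1, q2, q3, q5, q7, q8}.
The final set {q1, q2, q3, q5, q7, q8} contains the accepting states q1, q3.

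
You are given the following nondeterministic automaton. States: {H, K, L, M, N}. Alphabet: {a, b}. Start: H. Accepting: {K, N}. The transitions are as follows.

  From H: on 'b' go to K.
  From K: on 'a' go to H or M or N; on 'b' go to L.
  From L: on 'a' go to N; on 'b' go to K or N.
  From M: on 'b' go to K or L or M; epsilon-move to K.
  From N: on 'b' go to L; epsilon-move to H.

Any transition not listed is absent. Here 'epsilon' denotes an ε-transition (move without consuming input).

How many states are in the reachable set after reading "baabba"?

Start in {H}.
Read 'b': {H} → {K}.
Read 'a': {K} → {H, K, M, N}.
Read 'a': {H, K, M, N} → {H, K, M, N}.
Read 'b': {H, K, M, N} → {K, L, M}.
Read 'b': {K, L, M} → {H, K, L, M, N}.
Read 'a': {H, K, L, M, N} → {H, K, M, N}.
That set has 4 states.

4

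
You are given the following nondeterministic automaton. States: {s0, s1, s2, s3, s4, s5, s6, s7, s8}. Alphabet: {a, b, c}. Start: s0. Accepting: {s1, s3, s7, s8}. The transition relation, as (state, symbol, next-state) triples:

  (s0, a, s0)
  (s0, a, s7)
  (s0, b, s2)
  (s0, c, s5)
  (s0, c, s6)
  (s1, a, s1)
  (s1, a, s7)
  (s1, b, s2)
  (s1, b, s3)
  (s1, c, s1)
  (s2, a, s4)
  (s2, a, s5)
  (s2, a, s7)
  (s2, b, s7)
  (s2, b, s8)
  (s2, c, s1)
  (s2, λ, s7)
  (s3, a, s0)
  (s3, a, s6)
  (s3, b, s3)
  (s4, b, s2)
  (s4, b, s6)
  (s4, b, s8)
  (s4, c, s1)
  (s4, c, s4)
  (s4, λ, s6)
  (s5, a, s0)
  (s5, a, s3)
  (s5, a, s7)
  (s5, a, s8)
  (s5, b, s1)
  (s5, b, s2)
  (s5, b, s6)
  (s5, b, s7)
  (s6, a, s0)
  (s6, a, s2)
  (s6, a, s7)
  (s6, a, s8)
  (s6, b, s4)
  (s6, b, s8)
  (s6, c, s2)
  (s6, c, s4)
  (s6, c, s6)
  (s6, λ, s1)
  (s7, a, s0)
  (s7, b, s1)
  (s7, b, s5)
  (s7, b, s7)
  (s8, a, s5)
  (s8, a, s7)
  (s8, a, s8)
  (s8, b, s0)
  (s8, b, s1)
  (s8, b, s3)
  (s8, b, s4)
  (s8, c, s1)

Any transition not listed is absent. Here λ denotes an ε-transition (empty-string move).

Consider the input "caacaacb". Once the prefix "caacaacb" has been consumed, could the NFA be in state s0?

Start in {s0}.
Read 'c': {s0} → {s1, s5, s6}.
Read 'a': {s1, s5, s6} → {s0, s1, s2, s3, s7, s8}.
Read 'a': {s0, s1, s2, s3, s7, s8} → {s0, s1, s4, s5, s6, s7, s8}.
Read 'c': {s0, s1, s4, s5, s6, s7, s8} → {s1, s2, s4, s5, s6, s7}.
Read 'a': {s1, s2, s4, s5, s6, s7} → {s0, s1, s2, s3, s4, s5, s6, s7, s8}.
Read 'a': {s0, s1, s2, s3, s4, s5, s6, s7, s8} → {s0, s1, s2, s3, s4, s5, s6, s7, s8}.
Read 'c': {s0, s1, s2, s3, s4, s5, s6, s7, s8} → {s1, s2, s4, s5, s6, s7}.
Read 'b': {s1, s2, s4, s5, s6, s7} → {s1, s2, s3, s4, s5, s6, s7, s8}.
State s0 is not in {s1, s2, s3, s4, s5, s6, s7, s8}.

No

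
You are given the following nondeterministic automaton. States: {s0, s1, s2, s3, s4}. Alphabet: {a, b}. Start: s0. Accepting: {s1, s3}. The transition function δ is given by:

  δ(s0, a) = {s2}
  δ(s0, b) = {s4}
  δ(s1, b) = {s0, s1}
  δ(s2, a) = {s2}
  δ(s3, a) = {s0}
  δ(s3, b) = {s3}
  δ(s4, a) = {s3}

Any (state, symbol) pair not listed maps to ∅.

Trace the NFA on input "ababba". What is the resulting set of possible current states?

∅

Start in {s0}.
Read 'a': s0→{s2}; now {s2}.
Read 'b': s2→∅; now ∅.
The set is empty and remains empty for the remaining 4 symbols.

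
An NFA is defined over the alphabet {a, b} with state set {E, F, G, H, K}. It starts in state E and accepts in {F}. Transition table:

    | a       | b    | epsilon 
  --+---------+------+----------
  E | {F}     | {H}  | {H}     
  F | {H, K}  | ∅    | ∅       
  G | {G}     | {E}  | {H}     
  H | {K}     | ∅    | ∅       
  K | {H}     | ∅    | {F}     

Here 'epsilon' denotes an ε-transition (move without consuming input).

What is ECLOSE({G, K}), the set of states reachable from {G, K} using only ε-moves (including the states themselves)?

{F, G, H, K}

Begin with {G, K}.
ε-move K → F; add F.
ε-move G → H; add H.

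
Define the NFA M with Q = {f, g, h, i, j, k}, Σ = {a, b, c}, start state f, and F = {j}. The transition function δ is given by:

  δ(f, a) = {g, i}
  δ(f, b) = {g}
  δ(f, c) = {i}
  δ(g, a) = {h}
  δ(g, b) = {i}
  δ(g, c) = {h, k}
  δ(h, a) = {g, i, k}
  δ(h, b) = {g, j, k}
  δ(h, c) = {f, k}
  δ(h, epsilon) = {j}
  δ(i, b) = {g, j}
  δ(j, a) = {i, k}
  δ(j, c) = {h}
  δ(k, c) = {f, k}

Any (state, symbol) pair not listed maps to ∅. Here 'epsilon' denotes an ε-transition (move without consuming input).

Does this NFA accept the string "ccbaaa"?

No

Start in {f}.
Read 'c': f→{i}; now {i}.
Read 'c': i→∅; now ∅.
The set is empty and remains empty for the remaining 4 symbols.
The final set ∅ contains no accepting state.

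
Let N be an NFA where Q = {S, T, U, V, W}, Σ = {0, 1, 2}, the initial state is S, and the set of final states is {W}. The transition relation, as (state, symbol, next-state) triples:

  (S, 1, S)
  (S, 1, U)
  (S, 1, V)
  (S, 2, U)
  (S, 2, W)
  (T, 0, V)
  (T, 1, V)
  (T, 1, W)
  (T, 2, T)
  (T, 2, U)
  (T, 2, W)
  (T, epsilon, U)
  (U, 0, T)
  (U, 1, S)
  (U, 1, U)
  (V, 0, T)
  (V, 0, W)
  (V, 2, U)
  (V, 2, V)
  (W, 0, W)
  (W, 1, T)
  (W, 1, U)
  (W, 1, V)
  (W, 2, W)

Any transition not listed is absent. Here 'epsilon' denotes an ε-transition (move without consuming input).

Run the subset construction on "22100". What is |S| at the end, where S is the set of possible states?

4

Start in {S}.
Read '2': {S} → {U, W}.
Read '2': {U, W} → {W}.
Read '1': {W} → {T, U, V}.
Read '0': {T, U, V} → {T, U, V, W}.
Read '0': {T, U, V, W} → {T, U, V, W}.
That set has 4 states.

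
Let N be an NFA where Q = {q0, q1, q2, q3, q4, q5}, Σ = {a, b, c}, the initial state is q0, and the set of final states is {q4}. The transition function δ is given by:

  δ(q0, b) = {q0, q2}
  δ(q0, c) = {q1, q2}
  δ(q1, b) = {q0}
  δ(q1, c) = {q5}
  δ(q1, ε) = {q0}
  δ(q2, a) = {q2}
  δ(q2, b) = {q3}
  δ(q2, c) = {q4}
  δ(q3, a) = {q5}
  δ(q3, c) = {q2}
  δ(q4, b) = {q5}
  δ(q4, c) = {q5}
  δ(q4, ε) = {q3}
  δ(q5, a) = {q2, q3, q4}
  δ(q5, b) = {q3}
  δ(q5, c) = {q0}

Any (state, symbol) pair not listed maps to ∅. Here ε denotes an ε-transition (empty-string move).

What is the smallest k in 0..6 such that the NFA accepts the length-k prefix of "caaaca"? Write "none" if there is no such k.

5

Start in {q0}.
Read 'c': q0→{q1, q2}; union {q1, q2}; ε-closure = {q0, q1, q2}.
Read 'a': q0→∅, q1→∅, q2→{q2}; now {q2}.
Read 'a': q2→{q2}; now {q2}.
Read 'a': q2→{q2}; now {q2}.
Read 'c': q2→{q4}; union {q4}; ε-closure = {q3, q4}.
None of the earlier sets intersect F, but {q3, q4} does.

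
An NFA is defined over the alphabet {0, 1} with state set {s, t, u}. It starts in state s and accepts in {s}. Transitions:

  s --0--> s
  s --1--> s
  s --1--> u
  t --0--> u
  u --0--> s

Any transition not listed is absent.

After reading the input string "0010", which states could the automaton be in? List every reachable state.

Start in {s}.
Read '0': {s} → {s}.
Read '0': {s} → {s}.
Read '1': {s} → {s, u}.
Read '0': {s, u} → {s}.

{s}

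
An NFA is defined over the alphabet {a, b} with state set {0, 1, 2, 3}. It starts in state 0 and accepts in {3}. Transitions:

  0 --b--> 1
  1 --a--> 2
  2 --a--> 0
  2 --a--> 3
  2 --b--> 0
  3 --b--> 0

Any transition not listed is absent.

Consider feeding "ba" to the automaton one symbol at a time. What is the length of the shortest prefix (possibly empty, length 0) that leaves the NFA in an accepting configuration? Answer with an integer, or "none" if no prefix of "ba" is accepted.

Start in {0}.
Read 'b': 0→{1}; now {1}.
Read 'a': 1→{2}; now {2}.
No reachable set along the way intersects F.

none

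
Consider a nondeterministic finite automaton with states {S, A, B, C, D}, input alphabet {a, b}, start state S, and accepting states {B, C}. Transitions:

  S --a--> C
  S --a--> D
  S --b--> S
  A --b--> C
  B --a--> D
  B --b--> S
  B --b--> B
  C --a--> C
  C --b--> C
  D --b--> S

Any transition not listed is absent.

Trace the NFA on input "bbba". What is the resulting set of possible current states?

{C, D}

Start in {S}.
Read 'b': {S} → {S}.
Read 'b': {S} → {S}.
Read 'b': {S} → {S}.
Read 'a': {S} → {C, D}.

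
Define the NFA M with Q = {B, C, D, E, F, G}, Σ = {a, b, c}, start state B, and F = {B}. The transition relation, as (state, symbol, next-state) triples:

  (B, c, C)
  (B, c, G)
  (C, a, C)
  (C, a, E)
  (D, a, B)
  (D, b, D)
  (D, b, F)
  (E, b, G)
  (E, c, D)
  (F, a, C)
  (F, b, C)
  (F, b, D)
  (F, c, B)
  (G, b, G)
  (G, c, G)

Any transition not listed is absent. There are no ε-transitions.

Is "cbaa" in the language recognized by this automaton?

No

Start in {B}.
Read 'c': B→{C, G}; now {C, G}.
Read 'b': C→∅, G→{G}; now {G}.
Read 'a': G→∅; now ∅.
The set is empty and remains empty for the remaining 1 symbol.
The final set ∅ contains no accepting state.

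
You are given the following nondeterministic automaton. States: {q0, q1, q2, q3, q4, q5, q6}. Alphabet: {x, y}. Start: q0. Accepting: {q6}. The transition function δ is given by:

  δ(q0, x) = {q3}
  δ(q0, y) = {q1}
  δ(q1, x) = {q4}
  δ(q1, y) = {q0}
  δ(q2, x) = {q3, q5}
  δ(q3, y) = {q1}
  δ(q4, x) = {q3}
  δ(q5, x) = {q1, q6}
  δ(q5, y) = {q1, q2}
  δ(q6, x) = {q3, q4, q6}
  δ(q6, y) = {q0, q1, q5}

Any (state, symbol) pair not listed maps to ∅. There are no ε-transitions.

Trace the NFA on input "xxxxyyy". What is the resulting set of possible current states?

∅

Start in {q0}.
Read 'x': {q0} → {q3}.
Read 'x': {q3} → ∅.
The set is empty and remains empty for the remaining 5 symbols.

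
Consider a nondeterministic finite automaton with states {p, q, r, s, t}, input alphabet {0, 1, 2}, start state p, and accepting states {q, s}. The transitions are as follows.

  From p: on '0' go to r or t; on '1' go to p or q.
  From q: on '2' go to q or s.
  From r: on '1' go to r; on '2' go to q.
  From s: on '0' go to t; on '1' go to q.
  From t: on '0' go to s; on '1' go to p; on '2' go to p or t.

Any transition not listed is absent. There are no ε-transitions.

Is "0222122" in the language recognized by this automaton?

Yes

Start in {p}.
Read '0': {p} → {r, t}.
Read '2': {r, t} → {p, q, t}.
Read '2': {p, q, t} → {p, q, s, t}.
Read '2': {p, q, s, t} → {p, q, s, t}.
Read '1': {p, q, s, t} → {p, q}.
Read '2': {p, q} → {q, s}.
Read '2': {q, s} → {q, s}.
The final set {q, s} contains the accepting states q, s.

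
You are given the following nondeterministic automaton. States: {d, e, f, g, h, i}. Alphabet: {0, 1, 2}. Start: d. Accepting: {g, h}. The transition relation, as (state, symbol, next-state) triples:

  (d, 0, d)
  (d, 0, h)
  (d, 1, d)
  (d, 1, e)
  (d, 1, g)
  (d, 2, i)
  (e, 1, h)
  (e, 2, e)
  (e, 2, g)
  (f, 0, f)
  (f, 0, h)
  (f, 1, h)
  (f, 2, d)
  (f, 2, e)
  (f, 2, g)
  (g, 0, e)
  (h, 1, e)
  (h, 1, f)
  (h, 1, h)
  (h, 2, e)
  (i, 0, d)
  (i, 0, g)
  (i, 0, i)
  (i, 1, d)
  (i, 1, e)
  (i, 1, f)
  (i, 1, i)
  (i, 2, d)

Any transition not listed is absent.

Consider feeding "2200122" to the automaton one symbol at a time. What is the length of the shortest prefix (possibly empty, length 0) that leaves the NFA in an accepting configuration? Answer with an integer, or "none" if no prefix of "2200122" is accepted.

Start in {d}.
Read '2': d→{i}; now {i}.
Read '2': i→{d}; now {d}.
Read '0': d→{d, h}; now {d, h}.
None of the earlier sets intersect F, but {d, h} does.

3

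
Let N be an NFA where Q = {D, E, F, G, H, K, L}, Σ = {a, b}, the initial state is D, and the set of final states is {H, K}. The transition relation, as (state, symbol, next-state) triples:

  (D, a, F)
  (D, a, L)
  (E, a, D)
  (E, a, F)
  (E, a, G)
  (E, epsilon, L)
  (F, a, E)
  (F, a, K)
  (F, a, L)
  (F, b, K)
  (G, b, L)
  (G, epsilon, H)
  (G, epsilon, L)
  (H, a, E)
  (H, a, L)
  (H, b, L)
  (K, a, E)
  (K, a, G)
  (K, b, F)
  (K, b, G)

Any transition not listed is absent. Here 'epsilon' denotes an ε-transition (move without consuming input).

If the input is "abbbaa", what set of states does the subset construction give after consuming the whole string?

Start in {D}.
Read 'a': D→{F, L}; now {F, L}.
Read 'b': F→{K}, L→∅; now {K}.
Read 'b': K→{F, G}; union {F, G}; ε-closure = {F, G, H, L}.
Read 'b': F→{K}, G→{L}, H→{L}, L→∅; now {K, L}.
Read 'a': K→{E, G}, L→∅; union {E, G}; ε-closure = {E, G, H, L}.
Read 'a': E→{D, F, G}, G→∅, H→{E, L}, L→∅; union {D, E, F, G, L}; ε-closure = {D, E, F, G, H, L}.

{D, E, F, G, H, L}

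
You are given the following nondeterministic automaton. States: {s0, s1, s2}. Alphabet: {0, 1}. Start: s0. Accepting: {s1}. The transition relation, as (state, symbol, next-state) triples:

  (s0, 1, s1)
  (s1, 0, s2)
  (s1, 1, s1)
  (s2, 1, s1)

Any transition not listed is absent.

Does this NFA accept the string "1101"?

Yes

Start in {s0}.
Read '1': s0→{s1}; now {s1}.
Read '1': s1→{s1}; now {s1}.
Read '0': s1→{s2}; now {s2}.
Read '1': s2→{s1}; now {s1}.
The final set {s1} contains the accepting state s1.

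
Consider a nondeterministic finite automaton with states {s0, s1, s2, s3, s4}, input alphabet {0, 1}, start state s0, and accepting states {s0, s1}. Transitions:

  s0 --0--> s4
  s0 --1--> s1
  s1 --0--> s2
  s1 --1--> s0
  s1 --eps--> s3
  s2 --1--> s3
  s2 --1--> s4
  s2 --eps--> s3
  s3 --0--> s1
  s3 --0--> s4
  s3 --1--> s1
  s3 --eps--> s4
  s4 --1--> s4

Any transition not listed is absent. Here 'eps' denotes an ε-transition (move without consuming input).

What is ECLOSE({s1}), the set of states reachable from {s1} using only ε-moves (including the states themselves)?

Begin with {s1}.
ε-move s1 → s3; add s3.
ε-move s3 → s4; add s4.

{s1, s3, s4}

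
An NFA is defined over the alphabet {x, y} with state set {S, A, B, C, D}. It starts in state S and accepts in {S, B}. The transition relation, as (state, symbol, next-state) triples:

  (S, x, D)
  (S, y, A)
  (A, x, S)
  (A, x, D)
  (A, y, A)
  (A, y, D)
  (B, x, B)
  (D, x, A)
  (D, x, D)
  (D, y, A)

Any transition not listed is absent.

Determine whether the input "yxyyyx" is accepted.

Yes

Start in {S}.
Read 'y': S→{A}; now {A}.
Read 'x': A→{S, D}; now {S, D}.
Read 'y': S→{A}, D→{A}; now {A}.
Read 'y': A→{A, D}; now {A, D}.
Read 'y': A→{A, D}, D→{A}; now {A, D}.
Read 'x': A→{S, D}, D→{A, D}; now {S, A, D}.
The final set {S, A, D} contains the accepting state S.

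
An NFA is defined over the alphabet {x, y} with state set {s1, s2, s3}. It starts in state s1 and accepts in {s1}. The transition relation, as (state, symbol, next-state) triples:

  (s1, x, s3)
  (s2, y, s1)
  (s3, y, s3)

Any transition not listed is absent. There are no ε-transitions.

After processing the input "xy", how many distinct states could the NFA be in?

1

Start in {s1}.
Read 'x': {s1} → {s3}.
Read 'y': {s3} → {s3}.
That set has 1 state.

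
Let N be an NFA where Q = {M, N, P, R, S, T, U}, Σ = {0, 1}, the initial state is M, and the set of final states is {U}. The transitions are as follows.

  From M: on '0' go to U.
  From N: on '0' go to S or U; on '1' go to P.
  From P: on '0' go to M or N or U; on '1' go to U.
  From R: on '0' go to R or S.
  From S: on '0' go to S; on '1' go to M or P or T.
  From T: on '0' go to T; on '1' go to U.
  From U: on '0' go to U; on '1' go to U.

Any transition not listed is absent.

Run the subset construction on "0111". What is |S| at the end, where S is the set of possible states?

1

Start in {M}.
Read '0': M→{U}; now {U}.
Read '1': U→{U}; now {U}.
Read '1': U→{U}; now {U}.
Read '1': U→{U}; now {U}.
That set has 1 state.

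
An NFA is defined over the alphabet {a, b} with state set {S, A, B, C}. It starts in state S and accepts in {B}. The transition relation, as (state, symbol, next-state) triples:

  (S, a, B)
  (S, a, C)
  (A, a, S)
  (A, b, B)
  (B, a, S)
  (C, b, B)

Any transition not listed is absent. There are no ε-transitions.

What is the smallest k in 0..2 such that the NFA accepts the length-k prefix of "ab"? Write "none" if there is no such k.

1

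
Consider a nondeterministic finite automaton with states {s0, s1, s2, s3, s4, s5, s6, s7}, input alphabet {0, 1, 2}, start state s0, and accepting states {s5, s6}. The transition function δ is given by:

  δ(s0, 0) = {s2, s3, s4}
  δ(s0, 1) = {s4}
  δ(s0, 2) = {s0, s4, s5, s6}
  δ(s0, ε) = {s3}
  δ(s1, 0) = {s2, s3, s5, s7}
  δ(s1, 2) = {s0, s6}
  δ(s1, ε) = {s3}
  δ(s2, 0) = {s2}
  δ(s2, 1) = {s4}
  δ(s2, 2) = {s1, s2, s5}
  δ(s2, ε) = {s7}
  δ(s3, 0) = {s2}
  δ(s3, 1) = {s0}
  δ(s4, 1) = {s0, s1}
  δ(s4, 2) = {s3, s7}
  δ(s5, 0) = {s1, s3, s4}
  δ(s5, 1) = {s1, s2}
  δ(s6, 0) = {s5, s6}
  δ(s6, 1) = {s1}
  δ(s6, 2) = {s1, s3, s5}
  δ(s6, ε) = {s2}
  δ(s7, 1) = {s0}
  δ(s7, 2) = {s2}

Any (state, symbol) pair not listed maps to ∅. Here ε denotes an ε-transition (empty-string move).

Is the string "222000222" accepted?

Yes

Start: ε-closure({s0}) = {s0, s3}.
Read '2': s0→{s0, s4, s5, s6}, s3→∅; union {s0, s4, s5, s6}; ε-closure = {s0, s2, s3, s4, s5, s6, s7}.
Read '2': s0→{s0, s4, s5, s6}, s2→{s1, s2, s5}, s3→∅, s4→{s3, s7}, s5→∅, s6→{s1, s3, s5}, s7→{s2}; now {s0, s1, s2, s3, s4, s5, s6, s7}.
Read '2': s0→{s0, s4, s5, s6}, s1→{s0, s6}, s2→{s1, s2, s5}, s3→∅, s4→{s3, s7}, s5→∅, s6→{s1, s3, s5}, s7→{s2}; now {s0, s1, s2, s3, s4, s5, s6, s7}.
Read '0': s0→{s2, s3, s4}, s1→{s2, s3, s5, s7}, s2→{s2}, s3→{s2}, s4→∅, s5→{s1, s3, s4}, s6→{s5, s6}, s7→∅; now {s1, s2, s3, s4, s5, s6, s7}.
Read '0': s1→{s2, s3, s5, s7}, s2→{s2}, s3→{s2}, s4→∅, s5→{s1, s3, s4}, s6→{s5, s6}, s7→∅; now {s1, s2, s3, s4, s5, s6, s7}.
Read '0': s1→{s2, s3, s5, s7}, s2→{s2}, s3→{s2}, s4→∅, s5→{s1, s3, s4}, s6→{s5, s6}, s7→∅; now {s1, s2, s3, s4, s5, s6, s7}.
Read '2': s1→{s0, s6}, s2→{s1, s2, s5}, s3→∅, s4→{s3, s7}, s5→∅, s6→{s1, s3, s5}, s7→{s2}; now {s0, s1, s2, s3, s5, s6, s7}.
Read '2': s0→{s0, s4, s5, s6}, s1→{s0, s6}, s2→{s1, s2, s5}, s3→∅, s5→∅, s6→{s1, s3, s5}, s7→{s2}; union {s0, s1, s2, s3, s4, s5, s6}; ε-closure = {s0, s1, s2, s3, s4, s5, s6, s7}.
Read '2': s0→{s0, s4, s5, s6}, s1→{s0, s6}, s2→{s1, s2, s5}, s3→∅, s4→{s3, s7}, s5→∅, s6→{s1, s3, s5}, s7→{s2}; now {s0, s1, s2, s3, s4, s5, s6, s7}.
The final set {s0, s1, s2, s3, s4, s5, s6, s7} contains the accepting states s5, s6.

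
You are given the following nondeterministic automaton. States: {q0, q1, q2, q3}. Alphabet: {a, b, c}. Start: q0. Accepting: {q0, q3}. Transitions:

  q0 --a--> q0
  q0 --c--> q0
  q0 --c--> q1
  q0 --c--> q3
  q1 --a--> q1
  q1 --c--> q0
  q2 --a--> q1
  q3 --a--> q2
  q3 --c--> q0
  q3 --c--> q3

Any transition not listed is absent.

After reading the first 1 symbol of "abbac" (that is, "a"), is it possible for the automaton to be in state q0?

Yes

Start in {q0}.
Read 'a': {q0} → {q0}.
State q0 is in {q0}.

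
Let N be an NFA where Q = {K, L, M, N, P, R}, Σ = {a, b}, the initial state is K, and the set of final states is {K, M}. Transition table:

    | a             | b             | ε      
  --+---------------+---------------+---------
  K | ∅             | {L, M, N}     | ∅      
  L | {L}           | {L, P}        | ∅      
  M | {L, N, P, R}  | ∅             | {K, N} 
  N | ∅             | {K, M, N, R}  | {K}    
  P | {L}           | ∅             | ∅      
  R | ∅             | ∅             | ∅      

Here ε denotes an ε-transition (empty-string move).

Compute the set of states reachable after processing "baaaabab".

{L, P}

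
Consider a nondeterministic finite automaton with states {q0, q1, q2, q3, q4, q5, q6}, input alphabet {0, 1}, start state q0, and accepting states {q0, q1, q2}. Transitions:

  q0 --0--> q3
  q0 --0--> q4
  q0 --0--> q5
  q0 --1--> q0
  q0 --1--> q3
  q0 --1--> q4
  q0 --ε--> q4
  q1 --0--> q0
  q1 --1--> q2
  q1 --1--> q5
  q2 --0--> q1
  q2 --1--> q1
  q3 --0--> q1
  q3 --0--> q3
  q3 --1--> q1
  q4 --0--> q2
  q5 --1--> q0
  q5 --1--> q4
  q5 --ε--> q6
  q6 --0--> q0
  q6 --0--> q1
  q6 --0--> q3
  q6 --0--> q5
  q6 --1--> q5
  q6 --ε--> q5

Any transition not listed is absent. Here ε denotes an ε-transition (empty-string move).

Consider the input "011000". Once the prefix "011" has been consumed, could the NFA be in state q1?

Start: ε-closure({q0}) = {q0, q4}.
Read '0': q0→{q3, q4, q5}, q4→{q2}; union {q2, q3, q4, q5}; ε-closure = {q2, q3, q4, q5, q6}.
Read '1': q2→{q1}, q3→{q1}, q4→∅, q5→{q0, q4}, q6→{q5}; union {q0, q1, q4, q5}; ε-closure = {q0, q1, q4, q5, q6}.
Read '1': q0→{q0, q3, q4}, q1→{q2, q5}, q4→∅, q5→{q0, q4}, q6→{q5}; union {q0, q2, q3, q4, q5}; ε-closure = {q0, q2, q3, q4, q5, q6}.
State q1 is not in {q0, q2, q3, q4, q5, q6}.

No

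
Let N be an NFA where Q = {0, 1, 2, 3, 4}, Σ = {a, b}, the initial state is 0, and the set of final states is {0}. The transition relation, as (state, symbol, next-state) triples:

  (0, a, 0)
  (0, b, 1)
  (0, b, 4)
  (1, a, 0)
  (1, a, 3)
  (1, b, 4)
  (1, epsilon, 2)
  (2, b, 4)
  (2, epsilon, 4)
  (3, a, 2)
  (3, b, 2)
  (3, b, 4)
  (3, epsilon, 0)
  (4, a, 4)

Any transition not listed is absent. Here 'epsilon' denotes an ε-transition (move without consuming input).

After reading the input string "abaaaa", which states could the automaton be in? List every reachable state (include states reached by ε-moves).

Start in {0}.
Read 'a': 0→{0}; now {0}.
Read 'b': 0→{1, 4}; union {1, 4}; ε-closure = {1, 2, 4}.
Read 'a': 1→{0, 3}, 2→∅, 4→{4}; now {0, 3, 4}.
Read 'a': 0→{0}, 3→{2}, 4→{4}; now {0, 2, 4}.
Read 'a': 0→{0}, 2→∅, 4→{4}; now {0, 4}.
Read 'a': 0→{0}, 4→{4}; now {0, 4}.

{0, 4}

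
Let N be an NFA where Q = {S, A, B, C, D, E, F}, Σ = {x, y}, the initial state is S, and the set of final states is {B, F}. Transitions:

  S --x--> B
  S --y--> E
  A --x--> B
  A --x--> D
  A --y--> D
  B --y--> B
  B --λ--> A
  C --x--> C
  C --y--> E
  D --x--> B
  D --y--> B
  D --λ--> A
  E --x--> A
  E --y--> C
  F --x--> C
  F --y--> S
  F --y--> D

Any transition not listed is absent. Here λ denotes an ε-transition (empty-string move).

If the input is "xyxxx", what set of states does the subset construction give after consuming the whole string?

{A, B, D}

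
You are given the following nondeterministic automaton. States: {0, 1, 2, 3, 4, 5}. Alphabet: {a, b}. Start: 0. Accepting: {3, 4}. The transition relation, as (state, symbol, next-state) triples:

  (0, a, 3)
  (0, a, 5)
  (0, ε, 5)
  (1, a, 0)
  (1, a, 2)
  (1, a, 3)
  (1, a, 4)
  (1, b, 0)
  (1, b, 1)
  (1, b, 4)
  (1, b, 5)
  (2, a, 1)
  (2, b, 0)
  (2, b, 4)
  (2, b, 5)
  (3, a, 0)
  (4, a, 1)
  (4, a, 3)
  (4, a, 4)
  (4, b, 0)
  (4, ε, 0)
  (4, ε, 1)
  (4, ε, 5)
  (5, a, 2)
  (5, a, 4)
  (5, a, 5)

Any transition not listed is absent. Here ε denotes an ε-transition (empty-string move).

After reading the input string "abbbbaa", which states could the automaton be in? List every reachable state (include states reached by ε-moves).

{0, 1, 2, 3, 4, 5}

Start: ε-closure({0}) = {0, 5}.
Read 'a': 0→{3, 5}, 5→{2, 4, 5}; union {2, 3, 4, 5}; ε-closure = {0, 1, 2, 3, 4, 5}.
Read 'b': 0→∅, 1→{0, 1, 4, 5}, 2→{0, 4, 5}, 3→∅, 4→{0}, 5→∅; now {0, 1, 4, 5}.
Read 'b': 0→∅, 1→{0, 1, 4, 5}, 4→{0}, 5→∅; now {0, 1, 4, 5}.
Read 'b': 0→∅, 1→{0, 1, 4, 5}, 4→{0}, 5→∅; now {0, 1, 4, 5}.
Read 'b': 0→∅, 1→{0, 1, 4, 5}, 4→{0}, 5→∅; now {0, 1, 4, 5}.
Read 'a': 0→{3, 5}, 1→{0, 2, 3, 4}, 4→{1, 3, 4}, 5→{2, 4, 5}; now {0, 1, 2, 3, 4, 5}.
Read 'a': 0→{3, 5}, 1→{0, 2, 3, 4}, 2→{1}, 3→{0}, 4→{1, 3, 4}, 5→{2, 4, 5}; now {0, 1, 2, 3, 4, 5}.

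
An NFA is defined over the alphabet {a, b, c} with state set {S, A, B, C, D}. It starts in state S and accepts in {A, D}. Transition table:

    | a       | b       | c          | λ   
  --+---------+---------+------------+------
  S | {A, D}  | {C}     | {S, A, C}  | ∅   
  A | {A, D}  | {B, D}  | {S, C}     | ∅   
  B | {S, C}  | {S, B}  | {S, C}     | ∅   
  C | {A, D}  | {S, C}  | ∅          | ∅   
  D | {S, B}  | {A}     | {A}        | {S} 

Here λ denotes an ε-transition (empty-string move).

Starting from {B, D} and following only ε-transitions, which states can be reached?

{S, B, D}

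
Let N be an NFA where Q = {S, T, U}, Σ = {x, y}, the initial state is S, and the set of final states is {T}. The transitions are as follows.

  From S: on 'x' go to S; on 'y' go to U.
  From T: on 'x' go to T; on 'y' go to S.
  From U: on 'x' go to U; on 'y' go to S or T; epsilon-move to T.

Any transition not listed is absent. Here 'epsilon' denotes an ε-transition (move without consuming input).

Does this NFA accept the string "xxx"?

Start in {S}.
Read 'x': S→{S}; now {S}.
Read 'x': S→{S}; now {S}.
Read 'x': S→{S}; now {S}.
The final set {S} contains no accepting state.

No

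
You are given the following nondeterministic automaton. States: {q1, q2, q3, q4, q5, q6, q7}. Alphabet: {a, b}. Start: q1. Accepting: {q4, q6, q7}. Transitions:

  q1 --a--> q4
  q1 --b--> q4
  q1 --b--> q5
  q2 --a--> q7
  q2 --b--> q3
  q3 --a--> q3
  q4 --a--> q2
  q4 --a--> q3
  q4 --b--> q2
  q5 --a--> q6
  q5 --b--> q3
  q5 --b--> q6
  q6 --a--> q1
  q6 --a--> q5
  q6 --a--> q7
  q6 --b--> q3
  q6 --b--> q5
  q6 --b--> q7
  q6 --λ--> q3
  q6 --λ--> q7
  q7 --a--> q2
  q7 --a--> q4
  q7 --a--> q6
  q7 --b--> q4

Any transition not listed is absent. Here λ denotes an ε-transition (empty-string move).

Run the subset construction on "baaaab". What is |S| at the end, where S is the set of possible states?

Start in {q1}.
Read 'b': {q1} → {q4, q5}.
Read 'a': {q4, q5} → {q2, q3, q6, q7}.
Read 'a': {q2, q3, q6, q7} → {q1, q2, q3, q4, q5, q6, q7}.
Read 'a': {q1, q2, q3, q4, q5, q6, q7} → {q1, q2, q3, q4, q5, q6, q7}.
Read 'a': {q1, q2, q3, q4, q5, q6, q7} → {q1, q2, q3, q4, q5, q6, q7}.
Read 'b': {q1, q2, q3, q4, q5, q6, q7} → {q2, q3, q4, q5, q6, q7}.
That set has 6 states.

6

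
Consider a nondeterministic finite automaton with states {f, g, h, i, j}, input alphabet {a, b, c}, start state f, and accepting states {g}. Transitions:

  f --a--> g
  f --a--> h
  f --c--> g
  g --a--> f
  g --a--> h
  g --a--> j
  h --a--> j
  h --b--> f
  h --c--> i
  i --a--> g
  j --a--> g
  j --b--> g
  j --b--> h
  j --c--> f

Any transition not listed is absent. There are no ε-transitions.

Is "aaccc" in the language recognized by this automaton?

No

Start in {f}.
Read 'a': f→{g, h}; now {g, h}.
Read 'a': g→{f, h, j}, h→{j}; now {f, h, j}.
Read 'c': f→{g}, h→{i}, j→{f}; now {f, g, i}.
Read 'c': f→{g}, g→∅, i→∅; now {g}.
Read 'c': g→∅; now ∅.
The final set ∅ contains no accepting state.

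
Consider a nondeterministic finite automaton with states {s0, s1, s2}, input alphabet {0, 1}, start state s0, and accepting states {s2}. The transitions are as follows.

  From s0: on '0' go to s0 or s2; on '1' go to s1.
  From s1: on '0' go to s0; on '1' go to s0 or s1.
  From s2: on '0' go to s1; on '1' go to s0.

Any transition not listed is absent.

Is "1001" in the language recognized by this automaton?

No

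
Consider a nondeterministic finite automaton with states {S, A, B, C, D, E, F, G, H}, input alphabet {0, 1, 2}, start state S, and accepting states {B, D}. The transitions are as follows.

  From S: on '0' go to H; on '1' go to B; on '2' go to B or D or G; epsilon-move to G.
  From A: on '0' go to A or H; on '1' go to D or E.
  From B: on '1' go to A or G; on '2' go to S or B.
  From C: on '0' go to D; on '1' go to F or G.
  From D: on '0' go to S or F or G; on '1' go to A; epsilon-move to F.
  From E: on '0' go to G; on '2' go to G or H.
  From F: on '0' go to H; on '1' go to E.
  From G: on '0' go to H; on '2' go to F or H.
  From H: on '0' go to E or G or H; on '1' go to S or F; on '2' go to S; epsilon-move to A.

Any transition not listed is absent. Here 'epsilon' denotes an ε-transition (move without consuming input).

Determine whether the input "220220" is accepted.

No

Start: ε-closure({S}) = {S, G}.
Read '2': S→{B, D, G}, G→{F, H}; union {B, D, F, G, H}; ε-closure = {A, B, D, F, G, H}.
Read '2': A→∅, B→{S, B}, D→∅, F→∅, G→{F, H}, H→{S}; union {S, B, F, H}; ε-closure = {S, A, B, F, G, H}.
Read '0': S→{H}, A→{A, H}, B→∅, F→{H}, G→{H}, H→{E, G, H}; now {A, E, G, H}.
Read '2': A→∅, E→{G, H}, G→{F, H}, H→{S}; union {S, F, G, H}; ε-closure = {S, A, F, G, H}.
Read '2': S→{B, D, G}, A→∅, F→∅, G→{F, H}, H→{S}; union {S, B, D, F, G, H}; ε-closure = {S, A, B, D, F, G, H}.
Read '0': S→{H}, A→{A, H}, B→∅, D→{S, F, G}, F→{H}, G→{H}, H→{E, G, H}; now {S, A, E, F, G, H}.
The final set {S, A, E, F, G, H} contains no accepting state.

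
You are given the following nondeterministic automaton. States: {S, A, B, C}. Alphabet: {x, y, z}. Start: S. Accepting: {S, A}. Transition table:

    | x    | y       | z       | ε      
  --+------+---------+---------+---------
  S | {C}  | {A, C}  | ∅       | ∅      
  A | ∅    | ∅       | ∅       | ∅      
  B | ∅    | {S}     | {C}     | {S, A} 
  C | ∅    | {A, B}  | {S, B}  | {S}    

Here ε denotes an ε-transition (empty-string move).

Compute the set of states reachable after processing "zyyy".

∅

Start in {S}.
Read 'z': {S} → ∅.
The set is empty and remains empty for the remaining 3 symbols.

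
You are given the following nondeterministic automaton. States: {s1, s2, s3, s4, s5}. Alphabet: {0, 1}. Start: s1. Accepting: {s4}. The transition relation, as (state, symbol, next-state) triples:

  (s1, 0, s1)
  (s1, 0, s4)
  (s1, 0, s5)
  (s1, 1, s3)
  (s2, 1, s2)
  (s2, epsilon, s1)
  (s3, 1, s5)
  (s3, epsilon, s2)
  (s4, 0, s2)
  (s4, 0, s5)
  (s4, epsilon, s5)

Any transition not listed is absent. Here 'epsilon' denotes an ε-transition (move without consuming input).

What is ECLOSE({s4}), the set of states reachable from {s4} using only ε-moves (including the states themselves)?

{s4, s5}

Begin with {s4}.
ε-move s4 → s5; add s5.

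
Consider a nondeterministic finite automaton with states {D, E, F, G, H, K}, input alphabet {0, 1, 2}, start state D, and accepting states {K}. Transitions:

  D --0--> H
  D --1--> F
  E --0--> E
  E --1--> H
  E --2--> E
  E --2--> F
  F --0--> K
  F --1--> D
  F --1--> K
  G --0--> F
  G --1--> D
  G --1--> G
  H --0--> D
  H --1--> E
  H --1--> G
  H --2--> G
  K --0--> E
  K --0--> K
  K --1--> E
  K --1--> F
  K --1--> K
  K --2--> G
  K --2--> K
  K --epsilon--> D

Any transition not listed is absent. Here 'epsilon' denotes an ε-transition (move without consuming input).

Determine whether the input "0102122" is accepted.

Yes

Start in {D}.
Read '0': D→{H}; now {H}.
Read '1': H→{E, G}; now {E, G}.
Read '0': E→{E}, G→{F}; now {E, F}.
Read '2': E→{E, F}, F→∅; now {E, F}.
Read '1': E→{H}, F→{D, K}; now {D, H, K}.
Read '2': D→∅, H→{G}, K→{G, K}; union {G, K}; ε-closure = {D, G, K}.
Read '2': D→∅, G→∅, K→{G, K}; union {G, K}; ε-closure = {D, G, K}.
The final set {D, G, K} contains the accepting state K.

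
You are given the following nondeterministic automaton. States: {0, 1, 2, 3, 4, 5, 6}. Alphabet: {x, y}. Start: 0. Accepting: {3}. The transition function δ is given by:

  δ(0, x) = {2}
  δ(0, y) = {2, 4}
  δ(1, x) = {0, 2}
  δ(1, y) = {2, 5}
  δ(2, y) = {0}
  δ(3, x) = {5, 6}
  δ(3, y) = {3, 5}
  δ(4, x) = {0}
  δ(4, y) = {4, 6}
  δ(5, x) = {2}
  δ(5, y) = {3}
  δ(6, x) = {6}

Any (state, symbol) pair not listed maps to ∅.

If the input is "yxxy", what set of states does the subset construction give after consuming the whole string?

Start in {0}.
Read 'y': {0} → {2, 4}.
Read 'x': {2, 4} → {0}.
Read 'x': {0} → {2}.
Read 'y': {2} → {0}.

{0}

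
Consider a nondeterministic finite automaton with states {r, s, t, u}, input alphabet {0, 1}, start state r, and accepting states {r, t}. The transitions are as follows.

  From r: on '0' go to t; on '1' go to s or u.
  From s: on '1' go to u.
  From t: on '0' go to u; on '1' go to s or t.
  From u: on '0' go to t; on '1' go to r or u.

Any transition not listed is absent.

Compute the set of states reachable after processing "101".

Start in {r}.
Read '1': r→{s, u}; now {s, u}.
Read '0': s→∅, u→{t}; now {t}.
Read '1': t→{s, t}; now {s, t}.

{s, t}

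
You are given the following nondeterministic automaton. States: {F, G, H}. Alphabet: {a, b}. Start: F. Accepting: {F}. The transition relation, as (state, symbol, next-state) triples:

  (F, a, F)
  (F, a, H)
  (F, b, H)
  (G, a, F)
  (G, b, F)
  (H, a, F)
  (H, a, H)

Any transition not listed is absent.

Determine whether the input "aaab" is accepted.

No

Start in {F}.
Read 'a': {F} → {F, H}.
Read 'a': {F, H} → {F, H}.
Read 'a': {F, H} → {F, H}.
Read 'b': {F, H} → {H}.
The final set {H} contains no accepting state.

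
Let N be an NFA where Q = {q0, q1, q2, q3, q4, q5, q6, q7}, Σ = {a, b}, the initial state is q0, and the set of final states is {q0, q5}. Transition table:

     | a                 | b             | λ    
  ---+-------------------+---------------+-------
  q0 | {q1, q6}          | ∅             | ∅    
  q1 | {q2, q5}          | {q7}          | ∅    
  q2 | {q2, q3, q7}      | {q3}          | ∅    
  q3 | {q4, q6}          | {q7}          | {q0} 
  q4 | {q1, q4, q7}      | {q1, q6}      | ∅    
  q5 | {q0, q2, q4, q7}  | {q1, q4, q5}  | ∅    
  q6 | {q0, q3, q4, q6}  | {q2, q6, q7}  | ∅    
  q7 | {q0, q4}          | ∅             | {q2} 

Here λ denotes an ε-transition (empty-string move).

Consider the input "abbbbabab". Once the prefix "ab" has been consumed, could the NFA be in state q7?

Start in {q0}.
Read 'a': q0→{q1, q6}; now {q1, q6}.
Read 'b': q1→{q7}, q6→{q2, q6, q7}; now {q2, q6, q7}.
State q7 is in {q2, q6, q7}.

Yes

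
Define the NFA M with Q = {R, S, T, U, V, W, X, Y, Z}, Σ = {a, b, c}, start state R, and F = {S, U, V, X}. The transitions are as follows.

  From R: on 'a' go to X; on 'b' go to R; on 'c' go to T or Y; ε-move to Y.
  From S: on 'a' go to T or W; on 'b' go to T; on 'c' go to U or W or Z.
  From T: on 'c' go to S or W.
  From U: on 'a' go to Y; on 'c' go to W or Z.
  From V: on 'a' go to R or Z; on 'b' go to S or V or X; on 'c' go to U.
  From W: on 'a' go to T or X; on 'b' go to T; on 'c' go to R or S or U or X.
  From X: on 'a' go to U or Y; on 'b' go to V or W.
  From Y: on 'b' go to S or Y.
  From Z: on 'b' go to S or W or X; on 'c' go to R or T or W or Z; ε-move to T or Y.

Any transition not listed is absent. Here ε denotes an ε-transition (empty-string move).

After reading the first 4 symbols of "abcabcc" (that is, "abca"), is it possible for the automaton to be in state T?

Yes

Start: ε-closure({R}) = {R, Y}.
Read 'a': R→{X}, Y→∅; now {X}.
Read 'b': X→{V, W}; now {V, W}.
Read 'c': V→{U}, W→{R, S, U, X}; union {R, S, U, X}; ε-closure = {R, S, U, X, Y}.
Read 'a': R→{X}, S→{T, W}, U→{Y}, X→{U, Y}, Y→∅; now {T, U, W, X, Y}.
State T is in {T, U, W, X, Y}.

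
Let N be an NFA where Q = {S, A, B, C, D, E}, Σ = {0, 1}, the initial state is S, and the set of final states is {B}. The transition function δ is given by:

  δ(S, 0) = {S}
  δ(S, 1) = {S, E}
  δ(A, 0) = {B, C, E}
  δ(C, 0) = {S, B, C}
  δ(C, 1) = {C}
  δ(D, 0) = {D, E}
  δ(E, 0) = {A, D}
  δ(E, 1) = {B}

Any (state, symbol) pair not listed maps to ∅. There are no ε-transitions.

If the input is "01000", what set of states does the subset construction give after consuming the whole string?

Start in {S}.
Read '0': {S} → {S}.
Read '1': {S} → {S, E}.
Read '0': {S, E} → {S, A, D}.
Read '0': {S, A, D} → {S, B, C, D, E}.
Read '0': {S, B, C, D, E} → {S, A, B, C, D, E}.

{S, A, B, C, D, E}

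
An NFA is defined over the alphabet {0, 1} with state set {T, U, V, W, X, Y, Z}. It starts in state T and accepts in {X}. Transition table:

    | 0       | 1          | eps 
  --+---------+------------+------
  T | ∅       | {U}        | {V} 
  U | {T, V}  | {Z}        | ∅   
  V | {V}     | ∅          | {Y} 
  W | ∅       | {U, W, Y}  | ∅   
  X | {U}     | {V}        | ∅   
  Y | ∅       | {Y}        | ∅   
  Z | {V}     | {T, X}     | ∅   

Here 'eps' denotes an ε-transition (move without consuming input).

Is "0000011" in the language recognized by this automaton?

No

Start: ε-closure({T}) = {T, V, Y}.
Read '0': T→∅, V→{V}, Y→∅; union {V}; ε-closure = {V, Y}.
Read '0': V→{V}, Y→∅; union {V}; ε-closure = {V, Y}.
Read '0': V→{V}, Y→∅; union {V}; ε-closure = {V, Y}.
Read '0': V→{V}, Y→∅; union {V}; ε-closure = {V, Y}.
Read '0': V→{V}, Y→∅; union {V}; ε-closure = {V, Y}.
Read '1': V→∅, Y→{Y}; now {Y}.
Read '1': Y→{Y}; now {Y}.
The final set {Y} contains no accepting state.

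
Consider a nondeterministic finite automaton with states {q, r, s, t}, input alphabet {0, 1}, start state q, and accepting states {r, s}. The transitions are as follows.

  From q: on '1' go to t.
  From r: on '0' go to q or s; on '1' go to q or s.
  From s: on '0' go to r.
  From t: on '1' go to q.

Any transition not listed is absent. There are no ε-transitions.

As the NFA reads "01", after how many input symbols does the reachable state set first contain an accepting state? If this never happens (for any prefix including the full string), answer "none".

none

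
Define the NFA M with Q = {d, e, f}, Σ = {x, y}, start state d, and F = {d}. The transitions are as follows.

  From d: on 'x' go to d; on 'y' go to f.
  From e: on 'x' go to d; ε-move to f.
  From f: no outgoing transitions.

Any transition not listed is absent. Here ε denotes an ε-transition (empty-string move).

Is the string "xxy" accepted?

Start in {d}.
Read 'x': {d} → {d}.
Read 'x': {d} → {d}.
Read 'y': {d} → {f}.
The final set {f} contains no accepting state.

No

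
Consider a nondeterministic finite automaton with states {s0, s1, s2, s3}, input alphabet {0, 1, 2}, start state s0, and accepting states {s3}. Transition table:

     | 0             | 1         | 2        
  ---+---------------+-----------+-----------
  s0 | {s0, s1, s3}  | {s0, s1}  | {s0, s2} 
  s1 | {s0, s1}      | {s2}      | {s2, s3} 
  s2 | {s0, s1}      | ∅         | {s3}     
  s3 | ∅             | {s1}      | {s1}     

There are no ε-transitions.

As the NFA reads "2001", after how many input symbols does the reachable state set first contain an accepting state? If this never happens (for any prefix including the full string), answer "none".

2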